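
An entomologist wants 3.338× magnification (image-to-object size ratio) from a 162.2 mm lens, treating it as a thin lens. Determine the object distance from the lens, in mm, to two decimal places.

210.79 mm

With m = dᵢ/dₒ and 1/f = 1/dₒ + 1/dᵢ, substituting dᵢ = m·dₒ gives 1/f = (1 + 1/m)/dₒ, hence dₒ = f·(1 + 1/m).
dₒ = 162.2 × (1 + 1/3.338) = 162.2 × 1.29958 ≈ 210.792 mm.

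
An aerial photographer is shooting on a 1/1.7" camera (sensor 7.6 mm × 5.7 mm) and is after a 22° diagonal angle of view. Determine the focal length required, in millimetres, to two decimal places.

Sensor diagonal = √(7.6² + 5.7²) = √90.2500 ≈ 9.5000 mm.
From α = 2·arctan(d/2f) we get f = d / (2·tan(α/2)).
With d = 9.5000 mm and α/2 = 11°, tan(α/2) ≈ 0.19438, so f ≈ 9.5000 / 0.38876 ≈ 24.4366 mm.

24.44 mm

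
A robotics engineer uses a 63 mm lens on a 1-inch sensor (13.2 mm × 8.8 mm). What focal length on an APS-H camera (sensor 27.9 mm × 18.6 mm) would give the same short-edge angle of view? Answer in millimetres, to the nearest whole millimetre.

Equal angle of view means equal height/f ratio, so f₂ = f₁ · (height₂/height₁) = 63 × 18.6/8.8.
f₂ = 63 × 2.11364 ≈ 133.159 mm.

133 mm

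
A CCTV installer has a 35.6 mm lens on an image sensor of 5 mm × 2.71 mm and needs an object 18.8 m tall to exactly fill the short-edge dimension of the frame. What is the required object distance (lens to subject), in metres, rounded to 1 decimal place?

W: 18.8 m = 18800 mm.
Magnification m = h/W = dᵢ/dₒ; combined with 1/f = 1/dₒ + 1/dᵢ this gives dₒ = f·(1 + W/h).
dₒ = 35.6 mm × (1 + 18800/2.71) = 35.6 × 6938.2694 ≈ 247002.390 mm = 247.002 m.

247.0 m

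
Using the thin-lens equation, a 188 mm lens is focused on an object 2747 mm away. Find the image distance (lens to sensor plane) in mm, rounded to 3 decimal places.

201.812 mm

1/dᵢ = 1/f − 1/dₒ = 1/188 − 1/2747 = 0.0049551 mm⁻¹.
dᵢ = 1/0.0049551 ≈ 201.8116 mm.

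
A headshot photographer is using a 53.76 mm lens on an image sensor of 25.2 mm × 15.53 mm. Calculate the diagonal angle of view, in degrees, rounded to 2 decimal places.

Sensor diagonal = √(25.2² + 15.53²) = √876.2209 ≈ 29.6010 mm.
Angle of view α = 2·arctan(d/2f) with d = 29.6010 mm and f = 53.76 mm.
d/2f = 0.27531; arctan(0.27531) ≈ 15.3926°, so α ≈ 30.7852°.

30.79°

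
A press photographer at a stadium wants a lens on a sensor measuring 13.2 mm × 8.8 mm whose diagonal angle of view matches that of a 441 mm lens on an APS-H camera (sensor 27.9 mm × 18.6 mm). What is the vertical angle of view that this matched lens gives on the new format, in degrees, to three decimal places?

2.416°

Sensor diagonal = √(27.9² + 18.6²) = √1124.3700 ≈ 33.5316 mm.
Sensor diagonal = √(13.2² + 8.8²) = √251.6800 ≈ 15.8644 mm.
Equal diagonal AOV ⇒ f₂ = f₁ · 15.8644/33.5316 = 441 × 0.47312 ≈ 208.6452 mm.
Vertical AOV on the new format = 2·arctan(8.8 / (2 × 208.6452)) = 2·arctan(0.02109) ≈ 2.4162°.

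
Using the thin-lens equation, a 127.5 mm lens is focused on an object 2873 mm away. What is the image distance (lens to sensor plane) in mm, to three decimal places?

133.421 mm

1/dᵢ = 1/f − 1/dₒ = 1/127.5 − 1/2873 = 0.0074951 mm⁻¹.
dᵢ = 1/0.0074951 ≈ 133.4211 mm.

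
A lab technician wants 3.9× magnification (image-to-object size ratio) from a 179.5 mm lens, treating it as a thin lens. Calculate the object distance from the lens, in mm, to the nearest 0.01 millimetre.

225.53 mm

With m = dᵢ/dₒ and 1/f = 1/dₒ + 1/dᵢ, substituting dᵢ = m·dₒ gives 1/f = (1 + 1/m)/dₒ, hence dₒ = f·(1 + 1/m).
dₒ = 179.5 × (1 + 1/3.9) = 179.5 × 1.25641 ≈ 225.526 mm.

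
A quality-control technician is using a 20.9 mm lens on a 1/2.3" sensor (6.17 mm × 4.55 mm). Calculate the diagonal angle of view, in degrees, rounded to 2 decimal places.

Sensor diagonal = √(6.17² + 4.55²) = √58.7714 ≈ 7.6663 mm.
Angle of view α = 2·arctan(d/2f) with d = 7.6663 mm and f = 20.9 mm.
d/2f = 0.18340; arctan(0.18340) ≈ 10.3927°, so α ≈ 20.7855°.

20.79°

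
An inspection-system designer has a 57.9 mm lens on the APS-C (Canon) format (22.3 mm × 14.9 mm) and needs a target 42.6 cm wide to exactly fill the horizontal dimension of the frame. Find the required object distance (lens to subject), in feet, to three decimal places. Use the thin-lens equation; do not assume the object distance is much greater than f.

3.819 ft

W: 42.6 cm = 426 mm.
Magnification m = w/W = dᵢ/dₒ; combined with 1/f = 1/dₒ + 1/dᵢ this gives dₒ = f·(1 + W/w).
dₒ = 57.9 mm × (1 + 426/22.3) = 57.9 × 20.1031 ≈ 1163.972 mm = 1163.972/304.8 ft = 3.81881 ft.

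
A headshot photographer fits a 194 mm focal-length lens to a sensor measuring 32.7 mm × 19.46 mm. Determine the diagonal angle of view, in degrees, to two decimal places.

Sensor diagonal = √(32.7² + 19.46²) = √1447.9816 ≈ 38.0524 mm.
Angle of view α = 2·arctan(d/2f) with d = 38.0524 mm and f = 194 mm.
d/2f = 0.09807; arctan(0.09807) ≈ 5.6013°, so α ≈ 11.2025°.

11.20°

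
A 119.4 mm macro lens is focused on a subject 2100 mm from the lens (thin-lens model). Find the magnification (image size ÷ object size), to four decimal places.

0.0603×

Thin lens: 1/f = 1/dₒ + 1/dᵢ → 1/dᵢ = 1/119.4 − 1/2100 = 0.0078990 mm⁻¹, so dᵢ ≈ 126.5980 mm.
Magnification m = dᵢ/dₒ = 126.5980/2100 ≈ 0.06028.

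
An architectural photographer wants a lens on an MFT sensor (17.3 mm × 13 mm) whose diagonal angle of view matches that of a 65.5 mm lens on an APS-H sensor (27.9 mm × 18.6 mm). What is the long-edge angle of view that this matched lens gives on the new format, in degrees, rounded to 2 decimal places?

23.13°

Sensor diagonal = √(27.9² + 18.6²) = √1124.3700 ≈ 33.5316 mm.
Sensor diagonal = √(17.3² + 13²) = √468.2900 ≈ 21.6400 mm.
Equal diagonal AOV ⇒ f₂ = f₁ · 21.6400/33.5316 = 65.5 × 0.64536 ≈ 42.2712 mm.
Long-edge AOV on the new format = 2·arctan(17.3 / (2 × 42.2712)) = 2·arctan(0.20463) ≈ 23.1297°.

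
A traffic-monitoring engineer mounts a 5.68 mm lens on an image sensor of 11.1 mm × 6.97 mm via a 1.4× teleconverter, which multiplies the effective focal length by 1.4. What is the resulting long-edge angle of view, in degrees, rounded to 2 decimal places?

69.83°

Effective focal length f = 5.68 × 1.4 = 7.952 mm.
α = 2·arctan(11.1 / (2 × 7.952)) = 2·arctan(0.69794) ≈ 69.8253°.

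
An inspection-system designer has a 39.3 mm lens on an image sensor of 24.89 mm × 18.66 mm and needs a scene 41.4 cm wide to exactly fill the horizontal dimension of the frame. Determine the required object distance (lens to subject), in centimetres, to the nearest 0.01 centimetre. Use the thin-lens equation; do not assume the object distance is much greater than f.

W: 41.4 cm = 414 mm.
Magnification m = w/W = dᵢ/dₒ; combined with 1/f = 1/dₒ + 1/dᵢ this gives dₒ = f·(1 + W/w).
dₒ = 39.3 mm × (1 + 414/24.89) = 39.3 × 17.6332 ≈ 692.984 mm = 69.2984 cm.

69.30 cm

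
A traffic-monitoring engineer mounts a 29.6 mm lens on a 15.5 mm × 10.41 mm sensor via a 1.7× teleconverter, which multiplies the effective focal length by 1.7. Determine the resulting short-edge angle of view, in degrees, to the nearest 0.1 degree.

11.8°

Effective focal length f = 29.6 × 1.7 = 50.32 mm.
α = 2·arctan(10.41 / (2 × 50.32)) = 2·arctan(0.10344) ≈ 11.8111°.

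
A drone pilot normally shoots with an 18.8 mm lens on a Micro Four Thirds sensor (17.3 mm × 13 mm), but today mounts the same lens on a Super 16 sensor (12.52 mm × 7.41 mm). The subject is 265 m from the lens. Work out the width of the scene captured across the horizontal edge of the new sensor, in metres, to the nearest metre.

176 m

The focal length stays 18.8 mm; the relevant sensor dimension is now w = 12.52 mm. Object distance dₒ = 265 m = 265000 mm.
Thin-lens field width W = w·(dₒ − f)/f = 12.52 × (265000 − 18.8)/18.8 ≈ 176466.203 mm = 176.466 m.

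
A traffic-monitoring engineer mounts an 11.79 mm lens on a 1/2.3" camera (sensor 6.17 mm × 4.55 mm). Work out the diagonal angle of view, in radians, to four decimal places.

Sensor diagonal = √(6.17² + 4.55²) = √58.7714 ≈ 7.6663 mm.
Angle of view α = 2·arctan(d/2f) with d = 7.6663 mm and f = 11.79 mm.
d/2f = 0.32512; arctan(0.32512) ≈ 0.3143 rad, so α ≈ 0.6287 rad.

0.6287 rad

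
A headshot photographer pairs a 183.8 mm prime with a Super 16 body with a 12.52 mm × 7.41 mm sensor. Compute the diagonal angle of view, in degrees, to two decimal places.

4.53°

Sensor diagonal = √(12.52² + 7.41²) = √211.6585 ≈ 14.5485 mm.
Angle of view α = 2·arctan(d/2f) with d = 14.5485 mm and f = 183.8 mm.
d/2f = 0.03958; arctan(0.03958) ≈ 2.2664°, so α ≈ 4.5328°.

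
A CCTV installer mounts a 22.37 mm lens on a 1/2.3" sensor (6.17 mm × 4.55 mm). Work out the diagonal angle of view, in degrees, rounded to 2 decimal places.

19.45°

Sensor diagonal = √(6.17² + 4.55²) = √58.7714 ≈ 7.6663 mm.
Angle of view α = 2·arctan(d/2f) with d = 7.6663 mm and f = 22.37 mm.
d/2f = 0.17135; arctan(0.17135) ≈ 9.7233°, so α ≈ 19.4465°.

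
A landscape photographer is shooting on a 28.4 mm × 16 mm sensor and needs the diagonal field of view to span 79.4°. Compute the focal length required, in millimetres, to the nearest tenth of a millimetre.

19.6 mm

Sensor diagonal = √(28.4² + 16²) = √1062.5600 ≈ 32.5969 mm.
From α = 2·arctan(d/2f) we get f = d / (2·tan(α/2)).
With d = 32.5969 mm and α/2 = 39.7°, tan(α/2) ≈ 0.83022, so f ≈ 32.5969 / 1.66043 ≈ 19.6316 mm.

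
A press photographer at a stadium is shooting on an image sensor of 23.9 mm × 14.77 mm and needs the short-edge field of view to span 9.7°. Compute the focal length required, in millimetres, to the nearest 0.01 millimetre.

87.03 mm

From α = 2·arctan(h/2f) we get f = h / (2·tan(α/2)).
With h = 14.77 mm and α/2 = 4.85°, tan(α/2) ≈ 0.08485, so f ≈ 14.77 / 0.16970 ≈ 87.0347 mm.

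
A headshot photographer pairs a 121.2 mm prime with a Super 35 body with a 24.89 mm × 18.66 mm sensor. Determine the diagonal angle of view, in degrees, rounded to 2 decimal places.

Sensor diagonal = √(24.89² + 18.66²) = √967.7077 ≈ 31.1080 mm.
Angle of view α = 2·arctan(d/2f) with d = 31.1080 mm and f = 121.2 mm.
d/2f = 0.12833; arctan(0.12833) ≈ 7.3130°, so α ≈ 14.6260°.

14.63°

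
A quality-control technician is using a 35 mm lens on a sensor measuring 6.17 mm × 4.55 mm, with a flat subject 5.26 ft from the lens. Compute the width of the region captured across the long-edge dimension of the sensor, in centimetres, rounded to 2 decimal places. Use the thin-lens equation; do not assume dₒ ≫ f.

dₒ: 5.26 ft × 304.8 mm/ft = 1603.25 mm.
Similar triangles through the lens centre give W/dₒ = w/dᵢ; with 1/f = 1/dₒ + 1/dᵢ this gives W = w·(dₒ − f)/f.
W = 6.17 mm × (1603.25 − 35) / 35 = 6.17 × 44.8071 ≈ 276.460 mm = 27.646 cm.

27.65 cm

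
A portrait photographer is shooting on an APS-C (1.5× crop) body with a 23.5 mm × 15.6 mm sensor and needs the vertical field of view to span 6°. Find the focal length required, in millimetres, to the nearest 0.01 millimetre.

148.83 mm

From α = 2·arctan(h/2f) we get f = h / (2·tan(α/2)).
With h = 15.6 mm and α/2 = 3°, tan(α/2) ≈ 0.05241, so f ≈ 15.6 / 0.10482 ≈ 148.8329 mm.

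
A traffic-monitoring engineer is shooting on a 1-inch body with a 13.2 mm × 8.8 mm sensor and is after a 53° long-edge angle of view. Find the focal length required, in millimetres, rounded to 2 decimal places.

13.24 mm

From α = 2·arctan(w/2f) we get f = w / (2·tan(α/2)).
With w = 13.2 mm and α/2 = 26.5°, tan(α/2) ≈ 0.49858, so f ≈ 13.2 / 0.99716 ≈ 13.2376 mm.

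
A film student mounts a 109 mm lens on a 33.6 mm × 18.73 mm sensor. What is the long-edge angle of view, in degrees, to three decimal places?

17.524°

Angle of view α = 2·arctan(w/2f) with w = 33.6 mm and f = 109 mm.
w/2f = 0.15413; arctan(0.15413) ≈ 8.7620°, so α ≈ 17.5239°.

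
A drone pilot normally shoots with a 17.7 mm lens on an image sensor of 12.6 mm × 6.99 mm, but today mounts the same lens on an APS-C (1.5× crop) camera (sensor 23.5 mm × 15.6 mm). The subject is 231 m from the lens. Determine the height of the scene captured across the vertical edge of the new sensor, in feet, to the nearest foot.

The focal length stays 17.7 mm; the relevant sensor dimension is now h = 15.6 mm. Object distance dₒ = 231 m = 231000 mm.
Thin-lens field height W = h·(dₒ − f)/f = 15.6 × (231000 − 17.7)/17.7 ≈ 203577.620 mm = 203577.620/304.8 ft = 667.906 ft.

668 ft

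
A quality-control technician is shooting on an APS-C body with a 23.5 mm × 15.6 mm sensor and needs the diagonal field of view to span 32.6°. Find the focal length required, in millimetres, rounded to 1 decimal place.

Sensor diagonal = √(23.5² + 15.6²) = √795.6100 ≈ 28.2066 mm.
From α = 2·arctan(d/2f) we get f = d / (2·tan(α/2)).
With d = 28.2066 mm and α/2 = 16.3°, tan(α/2) ≈ 0.29242, so f ≈ 28.2066 / 0.58484 ≈ 48.2295 mm.

48.2 mm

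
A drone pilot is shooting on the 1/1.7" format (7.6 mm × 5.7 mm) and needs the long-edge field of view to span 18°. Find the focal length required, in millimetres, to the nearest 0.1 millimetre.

From α = 2·arctan(w/2f) we get f = w / (2·tan(α/2)).
With w = 7.6 mm and α/2 = 9°, tan(α/2) ≈ 0.15838, so f ≈ 7.6 / 0.31677 ≈ 23.9923 mm.

24.0 mm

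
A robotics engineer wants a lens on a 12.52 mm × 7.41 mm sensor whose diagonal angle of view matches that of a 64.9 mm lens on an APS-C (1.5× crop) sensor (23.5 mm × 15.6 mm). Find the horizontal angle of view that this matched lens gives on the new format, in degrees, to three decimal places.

21.185°

Sensor diagonal = √(23.5² + 15.6²) = √795.6100 ≈ 28.2066 mm.
Sensor diagonal = √(12.52² + 7.41²) = √211.6585 ≈ 14.5485 mm.
Equal diagonal AOV ⇒ f₂ = f₁ · 14.5485/28.2066 = 64.9 × 0.51578 ≈ 33.4744 mm.
Horizontal AOV on the new format = 2·arctan(12.52 / (2 × 33.4744)) = 2·arctan(0.18701) ≈ 21.1849°.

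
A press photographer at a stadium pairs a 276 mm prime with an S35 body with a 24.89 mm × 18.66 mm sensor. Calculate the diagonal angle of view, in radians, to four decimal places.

Sensor diagonal = √(24.89² + 18.66²) = √967.7077 ≈ 31.1080 mm.
Angle of view α = 2·arctan(d/2f) with d = 31.1080 mm and f = 276 mm.
d/2f = 0.05636; arctan(0.05636) ≈ 0.0563 rad, so α ≈ 0.1126 rad.

0.1126 rad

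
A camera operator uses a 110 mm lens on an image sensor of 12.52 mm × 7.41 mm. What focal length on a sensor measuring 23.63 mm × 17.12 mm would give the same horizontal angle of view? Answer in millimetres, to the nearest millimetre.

Equal angle of view means equal width/f ratio, so f₂ = f₁ · (width₂/width₁) = 110 × 23.63/12.52.
f₂ = 110 × 1.88738 ≈ 207.612 mm.

208 mm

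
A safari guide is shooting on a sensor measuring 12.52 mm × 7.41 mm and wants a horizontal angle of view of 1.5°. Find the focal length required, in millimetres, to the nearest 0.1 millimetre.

478.2 mm

From α = 2·arctan(w/2f) we get f = w / (2·tan(α/2)).
With w = 12.52 mm and α/2 = 0.75°, tan(α/2) ≈ 0.01309, so f ≈ 12.52 / 0.02618 ≈ 478.2015 mm.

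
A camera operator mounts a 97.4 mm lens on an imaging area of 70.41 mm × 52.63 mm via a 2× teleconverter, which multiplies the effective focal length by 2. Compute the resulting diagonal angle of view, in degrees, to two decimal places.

25.43°

Effective focal length f = 97.4 × 2 = 194.8 mm.
Sensor diagonal = √(70.41² + 52.63²) = √7727.4850 ≈ 87.9061 mm.
α = 2·arctan(87.906 / (2 × 194.8)) = 2·arctan(0.22563) ≈ 25.4297°.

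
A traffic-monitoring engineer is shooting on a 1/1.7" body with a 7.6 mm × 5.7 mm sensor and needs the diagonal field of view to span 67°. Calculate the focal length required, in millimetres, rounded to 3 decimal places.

7.176 mm

Sensor diagonal = √(7.6² + 5.7²) = √90.2500 ≈ 9.5000 mm.
From α = 2·arctan(d/2f) we get f = d / (2·tan(α/2)).
With d = 9.5000 mm and α/2 = 33.5°, tan(α/2) ≈ 0.66189, so f ≈ 9.5000 / 1.32377 ≈ 7.1765 mm.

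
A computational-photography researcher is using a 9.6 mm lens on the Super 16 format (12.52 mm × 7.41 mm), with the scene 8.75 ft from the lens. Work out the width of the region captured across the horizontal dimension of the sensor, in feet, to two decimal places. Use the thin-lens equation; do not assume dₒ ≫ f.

dₒ: 8.75 ft × 304.8 mm/ft = 2667.00 mm.
Similar triangles through the lens centre give W/dₒ = w/dᵢ; with 1/f = 1/dₒ + 1/dᵢ this gives W = w·(dₒ − f)/f.
W = 12.52 mm × (2667 − 9.6) / 9.6 = 12.52 × 276.8125 ≈ 3465.692 mm = 3465.692/304.8 ft = 11.3704 ft.

11.37 ft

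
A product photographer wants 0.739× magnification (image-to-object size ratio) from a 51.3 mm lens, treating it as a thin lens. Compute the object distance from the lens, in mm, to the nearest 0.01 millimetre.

120.72 mm

With m = dᵢ/dₒ and 1/f = 1/dₒ + 1/dᵢ, substituting dᵢ = m·dₒ gives 1/f = (1 + 1/m)/dₒ, hence dₒ = f·(1 + 1/m).
dₒ = 51.3 × (1 + 1/0.739) = 51.3 × 2.35318 ≈ 120.718 mm.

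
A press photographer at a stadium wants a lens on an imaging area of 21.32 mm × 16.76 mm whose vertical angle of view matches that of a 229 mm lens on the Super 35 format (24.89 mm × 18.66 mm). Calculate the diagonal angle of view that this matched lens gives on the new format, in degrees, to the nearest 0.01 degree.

7.54°

Equal vertical AOV ⇒ f₂ = f₁ · 16.76/18.66 = 229 × 0.89818 ≈ 205.6827 mm.
Sensor diagonal = √(21.32² + 16.76²) = √735.4400 ≈ 27.1190 mm.
Diagonal AOV on the new format = 2·arctan(27.1190 / (2 × 205.6827)) = 2·arctan(0.06592) ≈ 7.5435°.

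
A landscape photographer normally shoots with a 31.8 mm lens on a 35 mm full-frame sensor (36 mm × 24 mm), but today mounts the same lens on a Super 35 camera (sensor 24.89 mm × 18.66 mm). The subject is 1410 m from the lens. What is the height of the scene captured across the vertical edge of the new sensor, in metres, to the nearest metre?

827 m

The focal length stays 31.8 mm; the relevant sensor dimension is now h = 18.66 mm. Object distance dₒ = 1410 m = 1.41e+06 mm.
Thin-lens field height W = h·(dₒ − f)/f = 18.66 × (1.41e+06 − 31.8)/31.8 ≈ 827358.698 mm = 827.359 m.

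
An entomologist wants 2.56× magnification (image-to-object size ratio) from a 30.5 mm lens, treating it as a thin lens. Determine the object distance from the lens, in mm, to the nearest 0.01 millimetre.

42.41 mm

With m = dᵢ/dₒ and 1/f = 1/dₒ + 1/dᵢ, substituting dᵢ = m·dₒ gives 1/f = (1 + 1/m)/dₒ, hence dₒ = f·(1 + 1/m).
dₒ = 30.5 × (1 + 1/2.56) = 30.5 × 1.39062 ≈ 42.414 mm.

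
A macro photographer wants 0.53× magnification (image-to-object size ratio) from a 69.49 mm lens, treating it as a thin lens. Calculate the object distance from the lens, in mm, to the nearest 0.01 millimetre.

With m = dᵢ/dₒ and 1/f = 1/dₒ + 1/dᵢ, substituting dᵢ = m·dₒ gives 1/f = (1 + 1/m)/dₒ, hence dₒ = f·(1 + 1/m).
dₒ = 69.49 × (1 + 1/0.53) = 69.49 × 2.88679 ≈ 200.603 mm.

200.60 mm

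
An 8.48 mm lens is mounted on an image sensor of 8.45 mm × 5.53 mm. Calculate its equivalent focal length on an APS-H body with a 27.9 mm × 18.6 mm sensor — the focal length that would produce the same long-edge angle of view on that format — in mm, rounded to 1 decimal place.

28.0 mm

Equal angle of view means equal width/f ratio, so f₂ = f₁ · (width₂/width₁) = 8.48 × 27.9/8.45.
f₂ = 8.48 × 3.30178 ≈ 27.999 mm.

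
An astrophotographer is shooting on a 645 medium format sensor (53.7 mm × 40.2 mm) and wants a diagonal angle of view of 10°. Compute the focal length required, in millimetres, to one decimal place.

383.4 mm

Sensor diagonal = √(53.7² + 40.2²) = √4499.7300 ≈ 67.0800 mm.
From α = 2·arctan(d/2f) we get f = d / (2·tan(α/2)).
With d = 67.0800 mm and α/2 = 5°, tan(α/2) ≈ 0.08749, so f ≈ 67.0800 / 0.17498 ≈ 383.3641 mm.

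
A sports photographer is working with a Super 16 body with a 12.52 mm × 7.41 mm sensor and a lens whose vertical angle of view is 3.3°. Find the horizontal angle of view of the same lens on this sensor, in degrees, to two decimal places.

From the vertical AOV: f = 7.41 / (2·tan(1.65°)) = 7.41 / 0.05761 ≈ 128.6195 mm.
Horizontal AOV = 2·arctan(12.52 / (2 × 128.6195)) = 2·arctan(0.04867) ≈ 5.5729°.

5.57°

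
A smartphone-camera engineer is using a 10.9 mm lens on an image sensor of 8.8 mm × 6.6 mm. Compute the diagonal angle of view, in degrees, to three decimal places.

Sensor diagonal = √(8.8² + 6.6²) = √121.0000 ≈ 11.0000 mm.
Angle of view α = 2·arctan(d/2f) with d = 11.0000 mm and f = 10.9 mm.
d/2f = 0.50459; arctan(0.50459) ≈ 26.7749°, so α ≈ 53.5498°.

53.550°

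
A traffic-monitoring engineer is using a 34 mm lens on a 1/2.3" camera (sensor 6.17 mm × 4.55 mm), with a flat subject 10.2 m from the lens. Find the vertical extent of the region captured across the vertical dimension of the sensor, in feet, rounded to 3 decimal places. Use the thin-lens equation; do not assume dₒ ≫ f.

dₒ: 10.2 m = 10200 mm.
Similar triangles through the lens centre give W/dₒ = h/dᵢ; with 1/f = 1/dₒ + 1/dᵢ this gives W = h·(dₒ − f)/f.
W = 4.55 mm × (10200 − 34) / 34 = 4.55 × 299.0000 ≈ 1360.450 mm = 1360.450/304.8 ft = 4.46342 ft.

4.463 ft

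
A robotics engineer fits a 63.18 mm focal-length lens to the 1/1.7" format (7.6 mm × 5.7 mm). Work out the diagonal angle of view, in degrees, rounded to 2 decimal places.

8.60°

Sensor diagonal = √(7.6² + 5.7²) = √90.2500 ≈ 9.5000 mm.
Angle of view α = 2·arctan(d/2f) with d = 9.5000 mm and f = 63.18 mm.
d/2f = 0.07518; arctan(0.07518) ≈ 4.2995°, so α ≈ 8.5990°.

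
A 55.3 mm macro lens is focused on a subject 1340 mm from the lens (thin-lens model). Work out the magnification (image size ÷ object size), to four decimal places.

0.0430×

Thin lens: 1/f = 1/dₒ + 1/dᵢ → 1/dᵢ = 1/55.3 − 1/1340 = 0.0173369 mm⁻¹, so dᵢ ≈ 57.6804 mm.
Magnification m = dᵢ/dₒ = 57.6804/1340 ≈ 0.04305.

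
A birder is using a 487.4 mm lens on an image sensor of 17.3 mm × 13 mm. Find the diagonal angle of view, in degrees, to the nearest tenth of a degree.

2.5°

Sensor diagonal = √(17.3² + 13²) = √468.2900 ≈ 21.6400 mm.
Angle of view α = 2·arctan(d/2f) with d = 21.6400 mm and f = 487.4 mm.
d/2f = 0.02220; arctan(0.02220) ≈ 1.2717°, so α ≈ 2.5435°.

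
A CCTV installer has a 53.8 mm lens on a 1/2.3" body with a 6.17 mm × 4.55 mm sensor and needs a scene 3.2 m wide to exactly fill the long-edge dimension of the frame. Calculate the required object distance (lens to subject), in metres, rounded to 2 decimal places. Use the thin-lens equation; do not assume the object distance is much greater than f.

W: 3.2 m = 3200 mm.
Magnification m = w/W = dᵢ/dₒ; combined with 1/f = 1/dₒ + 1/dᵢ this gives dₒ = f·(1 + W/w).
dₒ = 53.8 mm × (1 + 3200/6.17) = 53.8 × 519.6386 ≈ 27956.555 mm = 27.9566 m.

27.96 m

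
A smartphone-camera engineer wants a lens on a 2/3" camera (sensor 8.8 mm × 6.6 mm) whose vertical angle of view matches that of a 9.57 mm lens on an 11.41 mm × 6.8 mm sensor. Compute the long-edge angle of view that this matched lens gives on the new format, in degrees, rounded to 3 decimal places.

Equal vertical AOV ⇒ f₂ = f₁ · 6.6/6.8 = 9.57 × 0.97059 ≈ 9.2885 mm.
Long-edge AOV on the new format = 2·arctan(8.8 / (2 × 9.2885)) = 2·arctan(0.47370) ≈ 50.6941°.

50.694°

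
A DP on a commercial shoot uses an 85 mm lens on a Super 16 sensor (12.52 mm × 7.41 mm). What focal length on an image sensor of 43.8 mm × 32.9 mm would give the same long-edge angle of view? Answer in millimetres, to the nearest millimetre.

297 mm

Equal angle of view means equal width/f ratio, so f₂ = f₁ · (width₂/width₁) = 85 × 43.8/12.52.
f₂ = 85 × 3.49840 ≈ 297.364 mm.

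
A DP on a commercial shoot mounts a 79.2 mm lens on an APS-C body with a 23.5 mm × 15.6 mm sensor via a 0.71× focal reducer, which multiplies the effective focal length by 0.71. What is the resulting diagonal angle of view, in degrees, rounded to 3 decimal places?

Effective focal length f = 79.2 × 0.71 = 56.232 mm.
Sensor diagonal = √(23.5² + 15.6²) = √795.6100 ≈ 28.2066 mm.
α = 2·arctan(28.207 / (2 × 56.232)) = 2·arctan(0.25081) ≈ 28.1593°.

28.159°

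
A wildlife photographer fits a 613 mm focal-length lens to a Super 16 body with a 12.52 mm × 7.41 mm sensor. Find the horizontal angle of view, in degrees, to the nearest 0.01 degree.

1.17°

Angle of view α = 2·arctan(w/2f) with w = 12.52 mm and f = 613 mm.
w/2f = 0.01021; arctan(0.01021) ≈ 0.5851°, so α ≈ 1.1702°.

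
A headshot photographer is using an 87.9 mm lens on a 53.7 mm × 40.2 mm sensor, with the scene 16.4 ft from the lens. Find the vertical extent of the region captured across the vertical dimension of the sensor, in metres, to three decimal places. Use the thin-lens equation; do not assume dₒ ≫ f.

2.246 m

dₒ: 16.4 ft × 304.8 mm/ft = 4998.72 mm.
Similar triangles through the lens centre give W/dₒ = h/dᵢ; with 1/f = 1/dₒ + 1/dᵢ this gives W = h·(dₒ − f)/f.
W = 40.2 mm × (4998.72 − 87.9) / 87.9 = 40.2 × 55.8683 ≈ 2245.904 mm = 2.2459 m.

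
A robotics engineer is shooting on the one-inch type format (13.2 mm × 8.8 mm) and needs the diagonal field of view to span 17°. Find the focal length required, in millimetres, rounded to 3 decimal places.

53.076 mm

Sensor diagonal = √(13.2² + 8.8²) = √251.6800 ≈ 15.8644 mm.
From α = 2·arctan(d/2f) we get f = d / (2·tan(α/2)).
With d = 15.8644 mm and α/2 = 8.5°, tan(α/2) ≈ 0.14945, so f ≈ 15.8644 / 0.29890 ≈ 53.0757 mm.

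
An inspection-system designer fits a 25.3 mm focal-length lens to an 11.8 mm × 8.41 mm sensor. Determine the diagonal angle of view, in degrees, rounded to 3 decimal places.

31.960°

Sensor diagonal = √(11.8² + 8.41²) = √209.9681 ≈ 14.4903 mm.
Angle of view α = 2·arctan(d/2f) with d = 14.4903 mm and f = 25.3 mm.
d/2f = 0.28637; arctan(0.28637) ≈ 15.9801°, so α ≈ 31.9602°.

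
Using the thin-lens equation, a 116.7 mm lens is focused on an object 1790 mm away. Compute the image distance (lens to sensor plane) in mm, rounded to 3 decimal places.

124.839 mm

1/dᵢ = 1/f − 1/dₒ = 1/116.7 − 1/1790 = 0.0080103 mm⁻¹.
dᵢ = 1/0.0080103 ≈ 124.8389 mm.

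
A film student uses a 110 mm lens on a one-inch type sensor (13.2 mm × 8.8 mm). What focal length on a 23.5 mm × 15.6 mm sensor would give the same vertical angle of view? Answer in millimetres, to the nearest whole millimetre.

195 mm

Equal angle of view means equal height/f ratio, so f₂ = f₁ · (height₂/height₁) = 110 × 15.6/8.8.
f₂ = 110 × 1.77273 ≈ 195.000 mm.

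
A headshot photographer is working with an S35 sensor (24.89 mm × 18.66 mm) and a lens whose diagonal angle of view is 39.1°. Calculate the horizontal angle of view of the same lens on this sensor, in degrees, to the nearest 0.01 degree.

31.72°

Sensor diagonal = √(24.89² + 18.66²) = √967.7077 ≈ 31.1080 mm.
From the diagonal AOV: f = 31.1080 / (2·tan(19.55°)) = 31.1080 / 0.71020 ≈ 43.8016 mm.
Horizontal AOV = 2·arctan(24.89 / (2 × 43.8016)) = 2·arctan(0.28412) ≈ 31.7220°.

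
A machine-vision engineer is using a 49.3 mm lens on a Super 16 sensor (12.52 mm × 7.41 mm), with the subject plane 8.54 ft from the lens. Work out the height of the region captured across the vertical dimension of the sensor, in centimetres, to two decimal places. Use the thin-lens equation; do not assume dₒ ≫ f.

dₒ: 8.54 ft × 304.8 mm/ft = 2602.99 mm.
Similar triangles through the lens centre give W/dₒ = h/dᵢ; with 1/f = 1/dₒ + 1/dᵢ this gives W = h·(dₒ − f)/f.
W = 7.41 mm × (2602.99 − 49.3) / 49.3 = 7.41 × 51.7990 ≈ 383.831 mm = 38.3831 cm.

38.38 cm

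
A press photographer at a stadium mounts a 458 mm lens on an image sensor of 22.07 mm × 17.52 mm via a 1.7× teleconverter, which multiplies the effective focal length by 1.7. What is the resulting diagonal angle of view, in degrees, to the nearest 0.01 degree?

2.07°

Effective focal length f = 458 × 1.7 = 778.6 mm.
Sensor diagonal = √(22.07² + 17.52²) = √794.0353 ≈ 28.1786 mm.
α = 2·arctan(28.179 / (2 × 778.6)) = 2·arctan(0.01810) ≈ 2.0734°.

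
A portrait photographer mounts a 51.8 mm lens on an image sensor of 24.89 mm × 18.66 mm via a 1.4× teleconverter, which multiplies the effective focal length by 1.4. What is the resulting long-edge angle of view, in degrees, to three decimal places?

19.475°

Effective focal length f = 51.8 × 1.4 = 72.52 mm.
α = 2·arctan(24.89 / (2 × 72.52)) = 2·arctan(0.17161) ≈ 19.4751°.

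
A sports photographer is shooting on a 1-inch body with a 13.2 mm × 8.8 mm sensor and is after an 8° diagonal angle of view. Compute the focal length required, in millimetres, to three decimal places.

113.436 mm

Sensor diagonal = √(13.2² + 8.8²) = √251.6800 ≈ 15.8644 mm.
From α = 2·arctan(d/2f) we get f = d / (2·tan(α/2)).
With d = 15.8644 mm and α/2 = 4°, tan(α/2) ≈ 0.06993, so f ≈ 15.8644 / 0.13985 ≈ 113.4359 mm.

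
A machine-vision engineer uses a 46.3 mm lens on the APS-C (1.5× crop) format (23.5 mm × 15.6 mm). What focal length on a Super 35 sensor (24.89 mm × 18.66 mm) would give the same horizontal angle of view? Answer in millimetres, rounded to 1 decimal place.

Equal angle of view means equal width/f ratio, so f₂ = f₁ · (width₂/width₁) = 46.3 × 24.89/23.5.
f₂ = 46.3 × 1.05915 ≈ 49.039 mm.

49.0 mm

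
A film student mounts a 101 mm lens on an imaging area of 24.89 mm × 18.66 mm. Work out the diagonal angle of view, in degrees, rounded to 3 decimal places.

Sensor diagonal = √(24.89² + 18.66²) = √967.7077 ≈ 31.1080 mm.
Angle of view α = 2·arctan(d/2f) with d = 31.1080 mm and f = 101 mm.
d/2f = 0.15400; arctan(0.15400) ≈ 8.7548°, so α ≈ 17.5095°.

17.510°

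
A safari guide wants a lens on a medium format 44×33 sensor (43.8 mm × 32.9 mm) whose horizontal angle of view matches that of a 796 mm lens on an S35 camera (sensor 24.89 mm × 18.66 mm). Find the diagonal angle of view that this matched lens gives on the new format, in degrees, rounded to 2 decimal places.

2.24°

Equal horizontal AOV ⇒ f₂ = f₁ · 43.8/24.89 = 796 × 1.75974 ≈ 1400.7553 mm.
Sensor diagonal = √(43.8² + 32.9²) = √3000.8500 ≈ 54.7800 mm.
Diagonal AOV on the new format = 2·arctan(54.7800 / (2 × 1400.7553)) = 2·arctan(0.01955) ≈ 2.2404°.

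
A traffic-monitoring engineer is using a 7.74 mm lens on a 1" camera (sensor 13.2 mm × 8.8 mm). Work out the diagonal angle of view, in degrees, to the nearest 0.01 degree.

Sensor diagonal = √(13.2² + 8.8²) = √251.6800 ≈ 15.8644 mm.
Angle of view α = 2·arctan(d/2f) with d = 15.8644 mm and f = 7.74 mm.
d/2f = 1.02483; arctan(1.02483) ≈ 45.7027°, so α ≈ 91.4053°.

91.41°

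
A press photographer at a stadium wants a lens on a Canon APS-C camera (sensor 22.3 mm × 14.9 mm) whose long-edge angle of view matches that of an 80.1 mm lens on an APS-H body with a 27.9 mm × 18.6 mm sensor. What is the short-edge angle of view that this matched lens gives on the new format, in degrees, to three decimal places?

Equal long-edge AOV ⇒ f₂ = f₁ · 22.3/27.9 = 80.1 × 0.79928 ≈ 64.0226 mm.
Short-edge AOV on the new format = 2·arctan(14.9 / (2 × 64.0226)) = 2·arctan(0.11637) ≈ 13.2748°.

13.275°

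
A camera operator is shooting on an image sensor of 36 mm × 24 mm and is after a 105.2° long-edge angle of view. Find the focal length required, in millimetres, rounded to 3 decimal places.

From α = 2·arctan(w/2f) we get f = w / (2·tan(α/2)).
With w = 36 mm and α/2 = 52.6°, tan(α/2) ≈ 1.30795, so f ≈ 36 / 2.61589 ≈ 13.7620 mm.

13.762 mm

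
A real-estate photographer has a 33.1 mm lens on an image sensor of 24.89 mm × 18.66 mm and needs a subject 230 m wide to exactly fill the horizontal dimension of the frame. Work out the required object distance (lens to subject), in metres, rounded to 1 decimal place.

305.9 m

W: 230 m = 230000 mm.
Magnification m = w/W = dᵢ/dₒ; combined with 1/f = 1/dₒ + 1/dᵢ this gives dₒ = f·(1 + W/w).
dₒ = 33.1 mm × (1 + 230000/24.89) = 33.1 × 9241.6589 ≈ 305898.910 mm = 305.899 m.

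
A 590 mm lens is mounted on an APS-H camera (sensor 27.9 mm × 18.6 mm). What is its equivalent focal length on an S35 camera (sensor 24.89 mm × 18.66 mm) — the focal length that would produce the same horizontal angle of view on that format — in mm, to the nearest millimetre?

Equal angle of view means equal width/f ratio, so f₂ = f₁ · (width₂/width₁) = 590 × 24.89/27.9.
f₂ = 590 × 0.89211 ≈ 526.348 mm.

526 mm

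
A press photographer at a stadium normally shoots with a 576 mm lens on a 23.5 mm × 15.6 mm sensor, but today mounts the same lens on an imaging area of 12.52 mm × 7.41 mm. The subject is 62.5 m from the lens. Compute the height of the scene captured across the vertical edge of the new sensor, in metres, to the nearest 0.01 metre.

0.80 m

The focal length stays 576 mm; the relevant sensor dimension is now h = 7.41 mm. Object distance dₒ = 62.5 m = 62500 mm.
Thin-lens field height W = h·(dₒ − f)/f = 7.41 × (62500 − 576)/576 ≈ 796.626 mm = 0.796626 m.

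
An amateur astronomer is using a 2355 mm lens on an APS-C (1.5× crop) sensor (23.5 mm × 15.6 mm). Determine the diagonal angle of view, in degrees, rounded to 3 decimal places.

0.686°

Sensor diagonal = √(23.5² + 15.6²) = √795.6100 ≈ 28.2066 mm.
Angle of view α = 2·arctan(d/2f) with d = 28.2066 mm and f = 2355 mm.
d/2f = 0.00599; arctan(0.00599) ≈ 0.3431°, so α ≈ 0.6862°.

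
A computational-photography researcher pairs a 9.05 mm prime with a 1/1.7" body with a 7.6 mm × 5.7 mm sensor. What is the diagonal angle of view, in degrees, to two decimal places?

Sensor diagonal = √(7.6² + 5.7²) = √90.2500 ≈ 9.5000 mm.
Angle of view α = 2·arctan(d/2f) with d = 9.5000 mm and f = 9.05 mm.
d/2f = 0.52486; arctan(0.52486) ≈ 27.6933°, so α ≈ 55.3865°.

55.39°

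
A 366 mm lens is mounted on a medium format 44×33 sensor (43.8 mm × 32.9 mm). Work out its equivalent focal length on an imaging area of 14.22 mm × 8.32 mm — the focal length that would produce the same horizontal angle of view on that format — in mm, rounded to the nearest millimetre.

119 mm

Equal angle of view means equal width/f ratio, so f₂ = f₁ · (width₂/width₁) = 366 × 14.22/43.8.
f₂ = 366 × 0.32466 ≈ 118.825 mm.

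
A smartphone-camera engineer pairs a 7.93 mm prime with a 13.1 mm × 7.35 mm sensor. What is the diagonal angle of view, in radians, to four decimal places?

Sensor diagonal = √(13.1² + 7.35²) = √225.6325 ≈ 15.0211 mm.
Angle of view α = 2·arctan(d/2f) with d = 15.0211 mm and f = 7.93 mm.
d/2f = 0.94710; arctan(0.94710) ≈ 0.7582 rad, so α ≈ 1.5165 rad.

1.5165 rad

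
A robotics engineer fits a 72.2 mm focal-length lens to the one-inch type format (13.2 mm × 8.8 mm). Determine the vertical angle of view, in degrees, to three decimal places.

6.975°

Angle of view α = 2·arctan(h/2f) with h = 8.8 mm and f = 72.2 mm.
h/2f = 0.06094; arctan(0.06094) ≈ 3.4874°, so α ≈ 6.9748°.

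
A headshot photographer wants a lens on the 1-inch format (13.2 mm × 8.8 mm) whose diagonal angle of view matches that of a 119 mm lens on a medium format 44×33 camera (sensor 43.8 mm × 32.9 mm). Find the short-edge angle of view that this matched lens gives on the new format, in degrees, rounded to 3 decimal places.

14.552°

Sensor diagonal = √(43.8² + 32.9²) = √3000.8500 ≈ 54.7800 mm.
Sensor diagonal = √(13.2² + 8.8²) = √251.6800 ≈ 15.8644 mm.
Equal diagonal AOV ⇒ f₂ = f₁ · 15.8644/54.7800 = 119 × 0.28960 ≈ 34.4627 mm.
Short-edge AOV on the new format = 2·arctan(8.8 / (2 × 34.4627)) = 2·arctan(0.12767) ≈ 14.5517°.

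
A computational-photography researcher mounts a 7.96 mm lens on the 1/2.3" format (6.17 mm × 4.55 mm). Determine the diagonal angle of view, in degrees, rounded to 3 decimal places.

Sensor diagonal = √(6.17² + 4.55²) = √58.7714 ≈ 7.6663 mm.
Angle of view α = 2·arctan(d/2f) with d = 7.6663 mm and f = 7.96 mm.
d/2f = 0.48155; arctan(0.48155) ≈ 25.7131°, so α ≈ 51.4261°.

51.426°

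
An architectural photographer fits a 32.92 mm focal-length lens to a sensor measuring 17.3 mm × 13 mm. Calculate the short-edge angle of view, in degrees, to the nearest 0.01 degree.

22.34°

Angle of view α = 2·arctan(h/2f) with h = 13 mm and f = 32.92 mm.
h/2f = 0.19745; arctan(0.19745) ≈ 11.1693°, so α ≈ 22.3386°.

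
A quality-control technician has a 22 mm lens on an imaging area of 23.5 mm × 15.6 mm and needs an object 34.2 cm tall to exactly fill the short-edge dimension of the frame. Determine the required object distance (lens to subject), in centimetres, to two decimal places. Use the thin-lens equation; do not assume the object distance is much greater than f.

50.43 cm

W: 34.2 cm = 342 mm.
Magnification m = h/W = dᵢ/dₒ; combined with 1/f = 1/dₒ + 1/dᵢ this gives dₒ = f·(1 + W/h).
dₒ = 22 mm × (1 + 342/15.6) = 22 × 22.9231 ≈ 504.308 mm = 50.4308 cm.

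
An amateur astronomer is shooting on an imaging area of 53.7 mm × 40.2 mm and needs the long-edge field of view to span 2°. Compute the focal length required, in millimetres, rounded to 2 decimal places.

From α = 2·arctan(w/2f) we get f = w / (2·tan(α/2)).
With w = 53.7 mm and α/2 = 1°, tan(α/2) ≈ 0.01746, so f ≈ 53.7 / 0.03491 ≈ 1538.2355 mm.

1538.24 mm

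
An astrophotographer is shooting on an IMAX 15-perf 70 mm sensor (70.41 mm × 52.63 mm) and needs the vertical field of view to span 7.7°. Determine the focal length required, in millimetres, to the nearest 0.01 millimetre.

From α = 2·arctan(h/2f) we get f = h / (2·tan(α/2)).
With h = 52.63 mm and α/2 = 3.85°, tan(α/2) ≈ 0.06730, so f ≈ 52.63 / 0.13459 ≈ 391.0308 mm.

391.03 mm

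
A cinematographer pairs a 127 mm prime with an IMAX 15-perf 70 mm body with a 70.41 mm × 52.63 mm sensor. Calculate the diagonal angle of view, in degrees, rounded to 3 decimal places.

38.180°

Sensor diagonal = √(70.41² + 52.63²) = √7727.4850 ≈ 87.9061 mm.
Angle of view α = 2·arctan(d/2f) with d = 87.9061 mm and f = 127 mm.
d/2f = 0.34609; arctan(0.34609) ≈ 19.0901°, so α ≈ 38.1802°.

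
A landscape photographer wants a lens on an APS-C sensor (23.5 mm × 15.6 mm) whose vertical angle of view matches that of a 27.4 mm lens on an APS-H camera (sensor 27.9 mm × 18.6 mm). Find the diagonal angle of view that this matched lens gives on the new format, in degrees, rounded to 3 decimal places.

Equal vertical AOV ⇒ f₂ = f₁ · 15.6/18.6 = 27.4 × 0.83871 ≈ 22.9806 mm.
Sensor diagonal = √(23.5² + 15.6²) = √795.6100 ≈ 28.2066 mm.
Diagonal AOV on the new format = 2·arctan(28.2066 / (2 × 22.9806)) = 2·arctan(0.61370) ≈ 63.0751°.

63.075°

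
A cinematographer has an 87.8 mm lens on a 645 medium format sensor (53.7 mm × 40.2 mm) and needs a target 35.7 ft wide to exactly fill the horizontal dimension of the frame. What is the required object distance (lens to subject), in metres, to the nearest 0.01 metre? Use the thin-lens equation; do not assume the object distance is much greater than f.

17.88 m

W: 35.7 ft × 304.8 mm/ft = 10881.36 mm.
Magnification m = w/W = dᵢ/dₒ; combined with 1/f = 1/dₒ + 1/dᵢ this gives dₒ = f·(1 + W/w).
dₒ = 87.8 mm × (1 + 10881.4/53.7) = 87.8 × 203.6324 ≈ 17878.924 mm = 17.8789 m.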